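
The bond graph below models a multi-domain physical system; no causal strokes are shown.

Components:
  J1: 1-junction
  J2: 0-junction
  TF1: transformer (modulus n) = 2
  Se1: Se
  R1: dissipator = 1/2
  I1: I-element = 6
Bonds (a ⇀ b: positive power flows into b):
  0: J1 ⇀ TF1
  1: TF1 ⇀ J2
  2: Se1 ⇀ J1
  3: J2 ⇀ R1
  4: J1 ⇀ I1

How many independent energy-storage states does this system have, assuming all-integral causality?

β2 →J1  (Se1 (Se) sets effort on bond)
β4 →I1  (I1 integral (f out))
β0 →J1  (J1 flow already set via bond 4)
β1 →TF1  (TF TF1: opposite of bond 0)
β3 →J2  (J2: last free bond brings effort in)

1  (I1 all integral)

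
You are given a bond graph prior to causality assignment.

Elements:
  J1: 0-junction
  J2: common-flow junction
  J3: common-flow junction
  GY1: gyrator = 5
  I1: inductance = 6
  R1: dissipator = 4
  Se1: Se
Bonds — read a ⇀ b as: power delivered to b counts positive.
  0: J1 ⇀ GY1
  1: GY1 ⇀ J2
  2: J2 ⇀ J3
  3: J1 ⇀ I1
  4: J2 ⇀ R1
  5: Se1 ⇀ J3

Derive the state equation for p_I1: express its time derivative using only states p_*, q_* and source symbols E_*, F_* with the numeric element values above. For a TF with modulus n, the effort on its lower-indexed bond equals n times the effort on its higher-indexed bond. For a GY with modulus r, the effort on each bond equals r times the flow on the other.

bond 5 stroke→J3  (source Se1 imposes e)
bond 2 stroke→J2  (J3: last free bond brings flow in)
bond 3 stroke→I1  (I1 outputs flow p/I1)
bond 0 stroke→J1  (closing 0-jn rule on J1)
bond 1 stroke→J2  (GY1 both-in/both-out from 0)
bond 4 stroke→R1  (J2 needs exactly one f-in)

dp_I1/dt = 5*E_Se1/4 - 25*p_I1/24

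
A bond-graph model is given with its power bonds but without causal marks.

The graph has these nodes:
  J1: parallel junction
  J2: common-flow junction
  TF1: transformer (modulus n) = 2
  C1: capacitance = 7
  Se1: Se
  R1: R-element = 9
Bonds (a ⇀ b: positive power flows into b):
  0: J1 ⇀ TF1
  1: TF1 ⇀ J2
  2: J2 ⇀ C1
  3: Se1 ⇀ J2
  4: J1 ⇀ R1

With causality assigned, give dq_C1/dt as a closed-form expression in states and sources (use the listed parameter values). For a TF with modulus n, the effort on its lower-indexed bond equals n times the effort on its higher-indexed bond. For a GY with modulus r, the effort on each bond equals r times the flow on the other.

dq_C1/dt = 4*E_Se1/9 - 4*q_C1/63

β3 stroke at J2  (Se1: effort source, stroke at far end)
β2 stroke at J2  (C1: C, integral causality)
β1 stroke at TF1  (closing 1-jn rule on J2)
β0 stroke at J1  (through TF1, causality passes straight; one stroke at TF1)
β4 stroke at R1  (common-e at J1 fixed by 0)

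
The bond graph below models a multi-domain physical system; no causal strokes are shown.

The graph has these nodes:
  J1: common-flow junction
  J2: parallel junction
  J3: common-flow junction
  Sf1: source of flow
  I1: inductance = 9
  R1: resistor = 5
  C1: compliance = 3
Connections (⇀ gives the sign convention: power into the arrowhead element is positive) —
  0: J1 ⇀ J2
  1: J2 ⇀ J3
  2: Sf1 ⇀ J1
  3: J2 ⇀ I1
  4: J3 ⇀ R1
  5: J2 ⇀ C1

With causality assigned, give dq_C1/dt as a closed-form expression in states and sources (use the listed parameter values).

dq_C1/dt = F_Sf1 - p_I1/9 - q_C1/15

#2 stroke at Sf1  (Sf1 fixes flow; stroke at Sf1)
#0 stroke at J1  (common-f at J1 fixed by 2)
#3 stroke at I1  (prefer integral on I1)
#5 stroke at J2  (C1 integral (e out))
#1 stroke at J3  (J2: bond 5 brought effort, rest push out)
#4 stroke at R1  (J3: last free bond brings flow in)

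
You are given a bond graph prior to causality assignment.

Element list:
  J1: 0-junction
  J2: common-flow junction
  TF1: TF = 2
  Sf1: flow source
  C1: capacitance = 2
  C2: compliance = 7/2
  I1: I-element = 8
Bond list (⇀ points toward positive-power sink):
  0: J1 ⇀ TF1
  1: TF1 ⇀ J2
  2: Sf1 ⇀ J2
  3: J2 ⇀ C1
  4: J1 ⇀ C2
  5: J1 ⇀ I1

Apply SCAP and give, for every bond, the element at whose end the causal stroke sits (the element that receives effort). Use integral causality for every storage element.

bond 2 →Sf1  (Sf1 fixes flow; stroke at Sf1)
bond 1 →J2  (1-jn J2 has f-setter on 2)
bond 3 →J2  (1-jn J2 has f-setter on 2)
bond 0 →TF1  (through TF1, causality passes straight; one stroke at TF1)
bond 4 →J1  (C2 outputs effort q/C2)
bond 5 →I1  (0-jn J1 has e-setter on 4)

bond 0 stroke→TF1
bond 1 stroke→J2
bond 2 stroke→Sf1
bond 3 stroke→J2
bond 4 stroke→J1
bond 5 stroke→I1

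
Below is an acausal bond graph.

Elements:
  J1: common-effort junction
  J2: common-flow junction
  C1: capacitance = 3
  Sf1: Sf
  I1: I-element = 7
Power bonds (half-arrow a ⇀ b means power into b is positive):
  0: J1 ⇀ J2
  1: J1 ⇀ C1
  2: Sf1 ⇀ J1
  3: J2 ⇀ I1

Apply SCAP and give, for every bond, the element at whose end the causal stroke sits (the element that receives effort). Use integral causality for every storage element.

#0 stroke at J2
#1 stroke at J1
#2 stroke at Sf1
#3 stroke at I1

bond 2 |Sf1  (Sf1 fixes flow; stroke at Sf1)
bond 1 |J1  (C1 outputs effort q/C1)
bond 0 |J2  (common-e at J1 fixed by 1)
bond 3 |I1  (closing 1-jn rule on J2)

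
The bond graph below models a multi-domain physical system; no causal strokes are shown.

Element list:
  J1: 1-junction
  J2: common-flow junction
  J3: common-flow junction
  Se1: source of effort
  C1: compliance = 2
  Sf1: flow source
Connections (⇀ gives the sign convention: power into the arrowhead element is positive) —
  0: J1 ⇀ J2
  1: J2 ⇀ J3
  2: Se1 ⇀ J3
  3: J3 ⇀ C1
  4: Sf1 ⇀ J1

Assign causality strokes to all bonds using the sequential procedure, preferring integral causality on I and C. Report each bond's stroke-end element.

bond 0 →J1
bond 1 →J2
bond 2 →J3
bond 3 →J3
bond 4 →Sf1

β2 stroke→J3  (Se1 (Se) sets effort on bond)
β4 stroke→Sf1  (Sf1 (Sf) sets flow on bond)
β0 stroke→J1  (1-jn J1 has f-setter on 4)
β1 stroke→J2  (J2 flow already set via bond 0)
β3 stroke→J3  (J3: bond 1 brought flow, rest push out)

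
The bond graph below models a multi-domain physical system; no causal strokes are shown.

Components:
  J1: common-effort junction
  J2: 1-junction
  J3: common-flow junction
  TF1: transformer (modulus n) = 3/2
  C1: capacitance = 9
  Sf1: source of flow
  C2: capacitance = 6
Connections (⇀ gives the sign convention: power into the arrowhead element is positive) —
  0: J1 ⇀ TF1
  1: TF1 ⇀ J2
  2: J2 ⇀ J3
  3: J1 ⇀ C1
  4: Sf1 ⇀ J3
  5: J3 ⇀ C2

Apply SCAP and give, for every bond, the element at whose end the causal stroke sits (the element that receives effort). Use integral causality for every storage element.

bond 4 stroke→Sf1  (Sf1 fixes flow; stroke at Sf1)
bond 2 stroke→J3  (J3 flow already set via bond 4)
bond 5 stroke→J3  (1-jn J3 has f-setter on 4)
bond 1 stroke→J2  (common-f at J2 fixed by 2)
bond 0 stroke→TF1  (through TF1, causality passes straight; one stroke at TF1)
bond 3 stroke→J1  (closing 0-jn rule on J1)

#0 →TF1
#1 →J2
#2 →J3
#3 →J1
#4 →Sf1
#5 →J3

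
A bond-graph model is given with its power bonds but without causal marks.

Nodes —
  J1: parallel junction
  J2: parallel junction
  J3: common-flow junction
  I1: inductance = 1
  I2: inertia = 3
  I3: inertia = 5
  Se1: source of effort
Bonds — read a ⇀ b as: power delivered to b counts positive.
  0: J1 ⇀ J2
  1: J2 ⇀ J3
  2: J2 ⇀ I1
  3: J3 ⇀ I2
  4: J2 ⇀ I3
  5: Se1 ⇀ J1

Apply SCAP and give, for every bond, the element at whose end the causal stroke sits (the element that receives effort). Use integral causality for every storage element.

b5 →J1  (Se1 fixes effort; stroke away)
b0 →J2  (J1 effort already set via bond 5)
b1 →J3  (0-jn J2 has e-setter on 0)
b2 →I1  (common-e at J2 fixed by 0)
b4 →I3  (J2: bond 0 brought effort, rest push out)
b3 →I2  (J3 needs exactly one f-in)

b0 stroke→J2
b1 stroke→J3
b2 stroke→I1
b3 stroke→I2
b4 stroke→I3
b5 stroke→J1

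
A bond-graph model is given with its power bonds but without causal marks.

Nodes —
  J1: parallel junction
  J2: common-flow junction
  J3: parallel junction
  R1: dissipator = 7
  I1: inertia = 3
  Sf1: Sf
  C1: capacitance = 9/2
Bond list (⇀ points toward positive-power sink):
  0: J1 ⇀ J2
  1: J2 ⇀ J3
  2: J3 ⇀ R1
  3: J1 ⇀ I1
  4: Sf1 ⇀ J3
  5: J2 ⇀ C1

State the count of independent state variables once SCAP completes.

2  (C1, I1 all integral)

bond 4 stroke at Sf1  (source Sf1 imposes f)
bond 3 stroke at I1  (I1 integral (f out))
bond 0 stroke at J1  (closing 0-jn rule on J1)
bond 1 stroke at J2  (1-jn J2 has f-setter on 0)
bond 5 stroke at J2  (J2 flow already set via bond 0)
bond 2 stroke at J3  (J3 needs exactly one e-in)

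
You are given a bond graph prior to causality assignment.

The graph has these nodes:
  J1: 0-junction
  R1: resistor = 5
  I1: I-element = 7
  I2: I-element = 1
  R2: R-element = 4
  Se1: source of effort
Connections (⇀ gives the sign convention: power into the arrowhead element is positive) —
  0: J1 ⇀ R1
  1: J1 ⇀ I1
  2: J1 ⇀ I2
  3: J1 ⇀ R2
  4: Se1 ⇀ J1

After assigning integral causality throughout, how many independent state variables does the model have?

2  (I1, I2 all integral)

β4 stroke→J1  (source Se1 imposes e)
β0 stroke→R1  (0-jn J1 has e-setter on 4)
β1 stroke→I1  (J1: bond 4 brought effort, rest push out)
β2 stroke→I2  (J1: bond 4 brought effort, rest push out)
β3 stroke→R2  (J1 effort already set via bond 4)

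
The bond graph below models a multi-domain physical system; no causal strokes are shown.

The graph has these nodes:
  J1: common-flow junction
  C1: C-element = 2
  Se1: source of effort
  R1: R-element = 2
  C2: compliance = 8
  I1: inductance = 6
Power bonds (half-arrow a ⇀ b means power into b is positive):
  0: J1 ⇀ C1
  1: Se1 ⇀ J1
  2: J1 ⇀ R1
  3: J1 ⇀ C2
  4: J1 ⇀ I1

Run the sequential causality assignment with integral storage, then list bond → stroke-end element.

β1 |J1  (Se1 fixes effort; stroke away)
β0 |J1  (prefer integral on C1)
β3 |J1  (C2 integral (e out))
β4 |I1  (prefer integral on I1)
β2 |J1  (common-f at J1 fixed by 4)

b0 →J1
b1 →J1
b2 →J1
b3 →J1
b4 →I1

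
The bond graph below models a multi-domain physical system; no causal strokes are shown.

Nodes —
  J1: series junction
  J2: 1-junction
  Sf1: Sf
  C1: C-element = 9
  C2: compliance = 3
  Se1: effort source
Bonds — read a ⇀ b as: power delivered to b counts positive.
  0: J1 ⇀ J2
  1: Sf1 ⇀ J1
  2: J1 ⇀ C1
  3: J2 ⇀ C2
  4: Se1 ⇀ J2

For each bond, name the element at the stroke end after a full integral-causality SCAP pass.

bond 0 |J1
bond 1 |Sf1
bond 2 |J1
bond 3 |J2
bond 4 |J2

#1 |Sf1  (Sf1 (Sf) sets flow on bond)
#4 |J2  (Se1 (Se) sets effort on bond)
#0 |J1  (1-jn J1 has f-setter on 1)
#2 |J1  (1-jn J1 has f-setter on 1)
#3 |J2  (1-jn J2 has f-setter on 0)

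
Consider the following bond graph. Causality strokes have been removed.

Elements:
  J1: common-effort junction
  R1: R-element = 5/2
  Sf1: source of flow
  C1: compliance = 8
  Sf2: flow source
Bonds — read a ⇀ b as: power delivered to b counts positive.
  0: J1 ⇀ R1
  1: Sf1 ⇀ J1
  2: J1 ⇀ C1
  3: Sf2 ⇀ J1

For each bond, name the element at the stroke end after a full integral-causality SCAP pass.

β1 →Sf1  (Sf1 (Sf) sets flow on bond)
β3 →Sf2  (Sf2: flow source, stroke at near end)
β2 →J1  (prefer integral on C1)
β0 →R1  (J1 effort already set via bond 2)

#0 →R1
#1 →Sf1
#2 →J1
#3 →Sf2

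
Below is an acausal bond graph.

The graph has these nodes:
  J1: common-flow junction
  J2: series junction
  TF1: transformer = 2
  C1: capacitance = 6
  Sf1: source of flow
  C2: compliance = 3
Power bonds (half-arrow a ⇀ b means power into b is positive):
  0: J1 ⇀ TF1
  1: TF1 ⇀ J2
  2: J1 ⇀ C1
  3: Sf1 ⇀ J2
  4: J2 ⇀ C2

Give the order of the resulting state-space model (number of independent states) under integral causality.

bond 3 stroke→Sf1  (Sf1: flow source, stroke at near end)
bond 1 stroke→J2  (1-jn J2 has f-setter on 3)
bond 4 stroke→J2  (1-jn J2 has f-setter on 3)
bond 0 stroke→TF1  (TF1: transformer flips bond 1)
bond 2 stroke→J1  (J1 flow already set via bond 0)

2  (C1, C2 all integral)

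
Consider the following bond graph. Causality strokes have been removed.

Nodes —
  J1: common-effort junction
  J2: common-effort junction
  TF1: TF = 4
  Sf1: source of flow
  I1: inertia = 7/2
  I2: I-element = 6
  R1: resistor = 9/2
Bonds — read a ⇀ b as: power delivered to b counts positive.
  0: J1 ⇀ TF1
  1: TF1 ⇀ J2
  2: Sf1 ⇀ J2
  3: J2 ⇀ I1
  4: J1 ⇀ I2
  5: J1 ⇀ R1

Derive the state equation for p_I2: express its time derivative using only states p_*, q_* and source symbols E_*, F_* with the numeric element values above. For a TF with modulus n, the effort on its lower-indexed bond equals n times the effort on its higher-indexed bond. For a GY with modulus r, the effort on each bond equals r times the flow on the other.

bond 2 →Sf1  (source Sf1 imposes f)
bond 3 →I1  (I1 outputs flow p/I1)
bond 1 →J2  (closing 0-jn rule on J2)
bond 0 →TF1  (TF1 one-in-one-out from 1)
bond 4 →I2  (I2 outputs flow p/I2)
bond 5 →J1  (J1 needs exactly one e-in)

dp_I2/dt = 9*F_Sf1/8 - 9*p_I1/28 - 3*p_I2/4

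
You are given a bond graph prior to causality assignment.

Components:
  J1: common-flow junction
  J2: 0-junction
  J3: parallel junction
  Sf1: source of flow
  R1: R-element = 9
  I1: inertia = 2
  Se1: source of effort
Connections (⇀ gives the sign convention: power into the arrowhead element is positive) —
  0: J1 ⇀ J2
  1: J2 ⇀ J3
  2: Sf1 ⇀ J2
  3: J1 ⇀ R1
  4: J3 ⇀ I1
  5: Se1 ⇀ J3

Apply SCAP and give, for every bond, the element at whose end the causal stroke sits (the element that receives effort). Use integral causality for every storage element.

bond 0 stroke at J1
bond 1 stroke at J2
bond 2 stroke at Sf1
bond 3 stroke at R1
bond 4 stroke at I1
bond 5 stroke at J3

β2 stroke at Sf1  (source Sf1 imposes f)
β5 stroke at J3  (Se1: effort source, stroke at far end)
β1 stroke at J2  (common-e at J3 fixed by 5)
β4 stroke at I1  (0-jn J3 has e-setter on 5)
β0 stroke at J1  (J2 effort already set via bond 1)
β3 stroke at R1  (J1 needs exactly one f-in)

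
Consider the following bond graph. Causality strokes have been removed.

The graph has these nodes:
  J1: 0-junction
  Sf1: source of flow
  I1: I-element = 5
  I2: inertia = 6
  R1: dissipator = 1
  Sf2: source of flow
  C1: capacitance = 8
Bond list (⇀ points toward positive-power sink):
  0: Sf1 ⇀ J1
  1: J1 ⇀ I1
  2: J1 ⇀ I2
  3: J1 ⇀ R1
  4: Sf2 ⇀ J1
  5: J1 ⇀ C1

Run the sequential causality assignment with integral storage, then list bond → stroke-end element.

#0 →Sf1  (Sf1 fixes flow; stroke at Sf1)
#4 →Sf2  (Sf2: flow source, stroke at near end)
#1 →I1  (I1: I, integral causality)
#2 →I2  (I2: I, integral causality)
#5 →J1  (prefer integral on C1)
#3 →R1  (0-jn J1 has e-setter on 5)

bond 0 stroke→Sf1
bond 1 stroke→I1
bond 2 stroke→I2
bond 3 stroke→R1
bond 4 stroke→Sf2
bond 5 stroke→J1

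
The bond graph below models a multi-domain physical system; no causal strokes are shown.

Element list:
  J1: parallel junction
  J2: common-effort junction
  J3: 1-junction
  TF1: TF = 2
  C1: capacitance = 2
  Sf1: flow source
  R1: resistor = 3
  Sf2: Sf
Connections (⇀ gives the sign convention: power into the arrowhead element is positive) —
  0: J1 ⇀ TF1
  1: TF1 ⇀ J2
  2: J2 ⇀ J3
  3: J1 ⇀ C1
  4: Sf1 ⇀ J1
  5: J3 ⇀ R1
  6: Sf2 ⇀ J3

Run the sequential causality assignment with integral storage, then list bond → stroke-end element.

bond 4 →Sf1  (Sf1 (Sf) sets flow on bond)
bond 6 →Sf2  (source Sf2 imposes f)
bond 2 →J3  (common-f at J3 fixed by 6)
bond 5 →J3  (J3: bond 6 brought flow, rest push out)
bond 1 →J2  (J2 needs exactly one e-in)
bond 0 →TF1  (TF1: transformer flips bond 1)
bond 3 →J1  (J1: last free bond brings effort in)

b0 stroke at TF1
b1 stroke at J2
b2 stroke at J3
b3 stroke at J1
b4 stroke at Sf1
b5 stroke at J3
b6 stroke at Sf2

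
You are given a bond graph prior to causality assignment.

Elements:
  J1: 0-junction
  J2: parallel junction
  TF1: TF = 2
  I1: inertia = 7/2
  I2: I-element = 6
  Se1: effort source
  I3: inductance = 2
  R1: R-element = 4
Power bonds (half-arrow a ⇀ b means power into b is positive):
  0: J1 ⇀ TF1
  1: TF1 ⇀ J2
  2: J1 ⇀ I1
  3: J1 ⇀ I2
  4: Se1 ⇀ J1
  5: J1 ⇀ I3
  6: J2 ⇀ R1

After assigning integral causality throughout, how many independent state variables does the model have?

3  (I1, I2, I3 all integral)

#4 |J1  (Se1 fixes effort; stroke away)
#0 |TF1  (0-jn J1 has e-setter on 4)
#2 |I1  (common-e at J1 fixed by 4)
#3 |I2  (J1 effort already set via bond 4)
#5 |I3  (J1: bond 4 brought effort, rest push out)
#1 |J2  (TF1 one-in-one-out from 0)
#6 |R1  (common-e at J2 fixed by 1)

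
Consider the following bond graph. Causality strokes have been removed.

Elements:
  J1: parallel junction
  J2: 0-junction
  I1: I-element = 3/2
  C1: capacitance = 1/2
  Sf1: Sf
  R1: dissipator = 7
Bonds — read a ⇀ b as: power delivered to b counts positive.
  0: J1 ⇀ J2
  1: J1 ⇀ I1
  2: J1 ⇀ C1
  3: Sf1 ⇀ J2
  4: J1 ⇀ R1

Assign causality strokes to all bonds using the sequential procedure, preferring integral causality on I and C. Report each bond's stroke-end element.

#0 stroke→J2
#1 stroke→I1
#2 stroke→J1
#3 stroke→Sf1
#4 stroke→R1

#3 |Sf1  (Sf1 (Sf) sets flow on bond)
#0 |J2  (J2 needs exactly one e-in)
#1 |I1  (I1 outputs flow p/I1)
#2 |J1  (C1 integral (e out))
#4 |R1  (0-jn J1 has e-setter on 2)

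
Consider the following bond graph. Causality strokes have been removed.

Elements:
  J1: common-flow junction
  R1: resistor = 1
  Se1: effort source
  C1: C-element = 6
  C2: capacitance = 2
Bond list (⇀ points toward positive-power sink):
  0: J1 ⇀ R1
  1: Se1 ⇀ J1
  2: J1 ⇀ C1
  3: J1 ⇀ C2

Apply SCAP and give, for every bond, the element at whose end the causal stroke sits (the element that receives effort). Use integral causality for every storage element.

b1 |J1  (source Se1 imposes e)
b2 |J1  (C1: C, integral causality)
b3 |J1  (C2 integral (e out))
b0 |R1  (closing 1-jn rule on J1)

#0 stroke at R1
#1 stroke at J1
#2 stroke at J1
#3 stroke at J1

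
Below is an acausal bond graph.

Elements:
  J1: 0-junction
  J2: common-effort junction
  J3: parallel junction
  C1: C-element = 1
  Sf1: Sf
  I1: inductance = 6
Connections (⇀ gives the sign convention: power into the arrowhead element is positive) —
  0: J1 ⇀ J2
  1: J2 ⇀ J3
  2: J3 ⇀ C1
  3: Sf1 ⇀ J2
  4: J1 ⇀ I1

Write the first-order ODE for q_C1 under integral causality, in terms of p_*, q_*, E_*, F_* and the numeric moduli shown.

b3 |Sf1  (Sf1 fixes flow; stroke at Sf1)
b2 |J3  (prefer integral on C1)
b1 |J2  (J3: bond 2 brought effort, rest push out)
b0 |J1  (J2 effort already set via bond 1)
b4 |I1  (common-e at J1 fixed by 0)

dq_C1/dt = F_Sf1 - p_I1/6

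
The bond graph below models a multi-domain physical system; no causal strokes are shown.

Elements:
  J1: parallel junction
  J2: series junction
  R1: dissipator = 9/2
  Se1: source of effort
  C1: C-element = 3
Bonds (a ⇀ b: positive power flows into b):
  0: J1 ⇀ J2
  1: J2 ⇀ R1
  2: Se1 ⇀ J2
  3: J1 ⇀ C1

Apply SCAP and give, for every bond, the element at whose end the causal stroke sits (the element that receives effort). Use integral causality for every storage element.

#2 |J2  (source Se1 imposes e)
#3 |J1  (C1 outputs effort q/C1)
#0 |J2  (J1: bond 3 brought effort, rest push out)
#1 |R1  (J2: last free bond brings flow in)

#0 stroke at J2
#1 stroke at R1
#2 stroke at J2
#3 stroke at J1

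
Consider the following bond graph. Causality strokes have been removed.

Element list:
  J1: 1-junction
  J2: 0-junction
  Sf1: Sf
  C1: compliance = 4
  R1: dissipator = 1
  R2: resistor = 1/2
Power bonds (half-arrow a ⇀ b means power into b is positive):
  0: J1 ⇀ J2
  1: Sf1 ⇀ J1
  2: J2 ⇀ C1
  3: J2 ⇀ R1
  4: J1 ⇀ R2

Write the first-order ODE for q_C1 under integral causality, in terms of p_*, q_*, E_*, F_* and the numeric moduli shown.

dq_C1/dt = F_Sf1 - q_C1/4

#1 →Sf1  (Sf1 (Sf) sets flow on bond)
#0 →J1  (common-f at J1 fixed by 1)
#4 →J1  (J1 flow already set via bond 1)
#2 →J2  (C1: C, integral causality)
#3 →R1  (0-jn J2 has e-setter on 2)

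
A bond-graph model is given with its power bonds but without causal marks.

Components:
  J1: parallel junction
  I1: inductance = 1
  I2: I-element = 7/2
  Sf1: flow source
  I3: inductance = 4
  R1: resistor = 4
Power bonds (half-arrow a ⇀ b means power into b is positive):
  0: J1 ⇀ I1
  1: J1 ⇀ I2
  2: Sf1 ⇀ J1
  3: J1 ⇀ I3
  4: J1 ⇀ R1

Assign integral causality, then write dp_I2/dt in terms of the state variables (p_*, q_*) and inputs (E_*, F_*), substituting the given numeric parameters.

dp_I2/dt = 4*F_Sf1 - 4*p_I1 - 8*p_I2/7 - p_I3

bond 2 |Sf1  (Sf1 fixes flow; stroke at Sf1)
bond 0 |I1  (I1: I, integral causality)
bond 1 |I2  (I2: I, integral causality)
bond 3 |I3  (I3 outputs flow p/I3)
bond 4 |J1  (J1: last free bond brings effort in)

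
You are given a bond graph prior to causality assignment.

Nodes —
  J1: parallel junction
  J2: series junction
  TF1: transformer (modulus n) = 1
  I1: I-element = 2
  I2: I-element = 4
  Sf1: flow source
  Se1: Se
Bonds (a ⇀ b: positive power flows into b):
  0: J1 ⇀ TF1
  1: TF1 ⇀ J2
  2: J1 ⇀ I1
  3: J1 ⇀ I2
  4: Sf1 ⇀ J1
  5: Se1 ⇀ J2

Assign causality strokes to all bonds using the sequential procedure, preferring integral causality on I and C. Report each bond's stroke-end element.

b4 |Sf1  (source Sf1 imposes f)
b5 |J2  (Se1 (Se) sets effort on bond)
b1 |TF1  (closing 1-jn rule on J2)
b0 |J1  (TF1 one-in-one-out from 1)
b2 |I1  (common-e at J1 fixed by 0)
b3 |I2  (J1 effort already set via bond 0)

bond 0 |J1
bond 1 |TF1
bond 2 |I1
bond 3 |I2
bond 4 |Sf1
bond 5 |J2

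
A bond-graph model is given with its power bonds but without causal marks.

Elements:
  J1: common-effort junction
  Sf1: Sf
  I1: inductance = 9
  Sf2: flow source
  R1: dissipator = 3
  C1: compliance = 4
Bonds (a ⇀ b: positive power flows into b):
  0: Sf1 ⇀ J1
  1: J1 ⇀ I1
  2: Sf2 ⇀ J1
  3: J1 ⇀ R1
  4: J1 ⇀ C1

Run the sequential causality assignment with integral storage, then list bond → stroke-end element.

#0 |Sf1  (Sf1 (Sf) sets flow on bond)
#2 |Sf2  (Sf2 fixes flow; stroke at Sf2)
#1 |I1  (I1 integral (f out))
#4 |J1  (C1: C, integral causality)
#3 |R1  (0-jn J1 has e-setter on 4)

#0 stroke at Sf1
#1 stroke at I1
#2 stroke at Sf2
#3 stroke at R1
#4 stroke at J1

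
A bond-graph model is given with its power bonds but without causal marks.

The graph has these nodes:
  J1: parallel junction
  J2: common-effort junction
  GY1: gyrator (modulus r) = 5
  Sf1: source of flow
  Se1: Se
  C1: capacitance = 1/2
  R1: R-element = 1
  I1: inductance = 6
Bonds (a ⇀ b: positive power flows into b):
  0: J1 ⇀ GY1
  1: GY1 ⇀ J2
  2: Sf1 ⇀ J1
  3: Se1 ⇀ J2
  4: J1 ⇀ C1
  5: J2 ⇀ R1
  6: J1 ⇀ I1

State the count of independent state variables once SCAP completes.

2  (C1, I1 all integral)

b2 stroke at Sf1  (Sf1 fixes flow; stroke at Sf1)
b3 stroke at J2  (Se1: effort source, stroke at far end)
b1 stroke at GY1  (J2: bond 3 brought effort, rest push out)
b5 stroke at R1  (J2 effort already set via bond 3)
b0 stroke at GY1  (GY1: gyrator matches bond 1)
b4 stroke at J1  (C1: C, integral causality)
b6 stroke at I1  (J1: bond 4 brought effort, rest push out)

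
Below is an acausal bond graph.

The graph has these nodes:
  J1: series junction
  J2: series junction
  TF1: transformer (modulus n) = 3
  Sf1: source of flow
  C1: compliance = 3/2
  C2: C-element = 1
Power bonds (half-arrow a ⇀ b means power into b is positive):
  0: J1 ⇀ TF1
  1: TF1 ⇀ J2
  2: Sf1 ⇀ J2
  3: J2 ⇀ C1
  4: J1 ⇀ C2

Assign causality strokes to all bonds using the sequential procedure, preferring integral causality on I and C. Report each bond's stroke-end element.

bond 2 stroke at Sf1  (Sf1 (Sf) sets flow on bond)
bond 1 stroke at J2  (common-f at J2 fixed by 2)
bond 3 stroke at J2  (common-f at J2 fixed by 2)
bond 0 stroke at TF1  (TF TF1: opposite of bond 1)
bond 4 stroke at J1  (J1 flow already set via bond 0)

#0 →TF1
#1 →J2
#2 →Sf1
#3 →J2
#4 →J1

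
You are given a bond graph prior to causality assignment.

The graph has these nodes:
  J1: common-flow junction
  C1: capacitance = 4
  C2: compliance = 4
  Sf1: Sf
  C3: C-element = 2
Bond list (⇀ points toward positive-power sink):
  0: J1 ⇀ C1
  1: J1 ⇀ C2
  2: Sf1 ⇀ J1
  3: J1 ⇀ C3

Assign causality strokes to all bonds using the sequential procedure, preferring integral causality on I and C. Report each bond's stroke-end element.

β2 →Sf1  (Sf1 fixes flow; stroke at Sf1)
β0 →J1  (J1: bond 2 brought flow, rest push out)
β1 →J1  (J1 flow already set via bond 2)
β3 →J1  (1-jn J1 has f-setter on 2)

β0 →J1
β1 →J1
β2 →Sf1
β3 →J1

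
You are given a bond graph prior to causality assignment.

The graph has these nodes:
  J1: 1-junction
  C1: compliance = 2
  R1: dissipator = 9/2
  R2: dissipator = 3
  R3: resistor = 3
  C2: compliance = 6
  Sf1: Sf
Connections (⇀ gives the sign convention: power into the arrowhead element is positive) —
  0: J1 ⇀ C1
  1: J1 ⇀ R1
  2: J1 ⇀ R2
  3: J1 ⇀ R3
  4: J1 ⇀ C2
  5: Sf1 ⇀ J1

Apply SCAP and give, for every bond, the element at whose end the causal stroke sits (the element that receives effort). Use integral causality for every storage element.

β5 stroke→Sf1  (Sf1: flow source, stroke at near end)
β0 stroke→J1  (J1: bond 5 brought flow, rest push out)
β1 stroke→J1  (1-jn J1 has f-setter on 5)
β2 stroke→J1  (J1: bond 5 brought flow, rest push out)
β3 stroke→J1  (common-f at J1 fixed by 5)
β4 stroke→J1  (J1 flow already set via bond 5)

#0 stroke at J1
#1 stroke at J1
#2 stroke at J1
#3 stroke at J1
#4 stroke at J1
#5 stroke at Sf1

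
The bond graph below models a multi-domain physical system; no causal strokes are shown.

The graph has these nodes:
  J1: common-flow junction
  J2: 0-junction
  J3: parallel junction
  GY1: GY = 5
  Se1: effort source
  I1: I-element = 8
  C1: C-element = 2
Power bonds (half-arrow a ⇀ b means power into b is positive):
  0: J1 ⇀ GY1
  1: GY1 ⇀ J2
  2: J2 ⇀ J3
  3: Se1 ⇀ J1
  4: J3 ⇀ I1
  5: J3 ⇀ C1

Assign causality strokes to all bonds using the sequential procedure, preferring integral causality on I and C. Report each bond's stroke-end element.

β3 |J1  (Se1 fixes effort; stroke away)
β0 |GY1  (only one flow-in slot at J1)
β1 |GY1  (GY GY1: same side as bond 0)
β2 |J2  (J2: last free bond brings effort in)
β4 |I1  (prefer integral on I1)
β5 |J3  (J3: last free bond brings effort in)

b0 stroke at GY1
b1 stroke at GY1
b2 stroke at J2
b3 stroke at J1
b4 stroke at I1
b5 stroke at J3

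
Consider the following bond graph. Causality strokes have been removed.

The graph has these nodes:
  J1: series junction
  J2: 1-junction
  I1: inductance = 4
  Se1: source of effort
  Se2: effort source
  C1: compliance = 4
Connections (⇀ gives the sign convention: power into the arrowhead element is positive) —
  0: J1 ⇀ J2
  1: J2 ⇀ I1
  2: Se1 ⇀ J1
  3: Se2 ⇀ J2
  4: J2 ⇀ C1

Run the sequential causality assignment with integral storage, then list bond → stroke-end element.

#0 stroke→J2
#1 stroke→I1
#2 stroke→J1
#3 stroke→J2
#4 stroke→J2

β2 stroke at J1  (Se1: effort source, stroke at far end)
β3 stroke at J2  (Se2 fixes effort; stroke away)
β0 stroke at J2  (J1 needs exactly one f-in)
β1 stroke at I1  (I1: I, integral causality)
β4 stroke at J2  (J2 flow already set via bond 1)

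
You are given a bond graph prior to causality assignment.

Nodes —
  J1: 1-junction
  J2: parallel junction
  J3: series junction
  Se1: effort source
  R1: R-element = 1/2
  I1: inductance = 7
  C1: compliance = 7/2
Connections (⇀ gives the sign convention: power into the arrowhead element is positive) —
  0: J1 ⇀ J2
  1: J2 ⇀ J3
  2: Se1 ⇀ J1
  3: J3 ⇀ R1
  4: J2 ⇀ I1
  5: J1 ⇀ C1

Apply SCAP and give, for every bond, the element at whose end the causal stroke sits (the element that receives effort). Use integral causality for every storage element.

β2 |J1  (Se1 fixes effort; stroke away)
β4 |I1  (prefer integral on I1)
β5 |J1  (C1 outputs effort q/C1)
β0 |J2  (J1: last free bond brings flow in)
β1 |J3  (common-e at J2 fixed by 0)
β3 |R1  (J3 needs exactly one f-in)

b0 |J2
b1 |J3
b2 |J1
b3 |R1
b4 |I1
b5 |J1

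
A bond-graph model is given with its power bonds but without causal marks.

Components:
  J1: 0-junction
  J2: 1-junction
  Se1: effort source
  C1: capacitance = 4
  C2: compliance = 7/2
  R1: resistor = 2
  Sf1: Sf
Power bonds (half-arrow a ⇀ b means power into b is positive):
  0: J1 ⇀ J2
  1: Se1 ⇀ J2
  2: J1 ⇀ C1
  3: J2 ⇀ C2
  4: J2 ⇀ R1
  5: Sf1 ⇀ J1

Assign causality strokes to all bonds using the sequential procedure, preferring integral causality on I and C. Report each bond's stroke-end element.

b1 |J2  (source Se1 imposes e)
b5 |Sf1  (source Sf1 imposes f)
b2 |J1  (C1: C, integral causality)
b0 |J2  (0-jn J1 has e-setter on 2)
b3 |J2  (C2 outputs effort q/C2)
b4 |R1  (J2 needs exactly one f-in)

β0 |J2
β1 |J2
β2 |J1
β3 |J2
β4 |R1
β5 |Sf1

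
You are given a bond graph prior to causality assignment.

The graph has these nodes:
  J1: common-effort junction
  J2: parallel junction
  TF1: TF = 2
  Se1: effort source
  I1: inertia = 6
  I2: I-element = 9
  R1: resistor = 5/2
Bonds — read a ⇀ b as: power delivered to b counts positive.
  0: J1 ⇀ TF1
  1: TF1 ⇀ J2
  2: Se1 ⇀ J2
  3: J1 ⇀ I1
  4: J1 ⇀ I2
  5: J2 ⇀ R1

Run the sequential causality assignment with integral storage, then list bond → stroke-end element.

#2 stroke at J2  (source Se1 imposes e)
#1 stroke at TF1  (J2 effort already set via bond 2)
#5 stroke at R1  (0-jn J2 has e-setter on 2)
#0 stroke at J1  (TF1 one-in-one-out from 1)
#3 stroke at I1  (common-e at J1 fixed by 0)
#4 stroke at I2  (0-jn J1 has e-setter on 0)

b0 →J1
b1 →TF1
b2 →J2
b3 →I1
b4 →I2
b5 →R1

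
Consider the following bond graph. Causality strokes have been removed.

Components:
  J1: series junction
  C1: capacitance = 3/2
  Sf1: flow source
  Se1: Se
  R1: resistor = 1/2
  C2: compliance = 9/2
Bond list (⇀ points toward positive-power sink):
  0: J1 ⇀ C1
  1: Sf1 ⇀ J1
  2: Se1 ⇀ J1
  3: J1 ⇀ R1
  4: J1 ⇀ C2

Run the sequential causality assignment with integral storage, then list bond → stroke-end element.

bond 1 |Sf1  (Sf1: flow source, stroke at near end)
bond 2 |J1  (source Se1 imposes e)
bond 0 |J1  (J1: bond 1 brought flow, rest push out)
bond 3 |J1  (J1: bond 1 brought flow, rest push out)
bond 4 |J1  (1-jn J1 has f-setter on 1)

b0 →J1
b1 →Sf1
b2 →J1
b3 →J1
b4 →J1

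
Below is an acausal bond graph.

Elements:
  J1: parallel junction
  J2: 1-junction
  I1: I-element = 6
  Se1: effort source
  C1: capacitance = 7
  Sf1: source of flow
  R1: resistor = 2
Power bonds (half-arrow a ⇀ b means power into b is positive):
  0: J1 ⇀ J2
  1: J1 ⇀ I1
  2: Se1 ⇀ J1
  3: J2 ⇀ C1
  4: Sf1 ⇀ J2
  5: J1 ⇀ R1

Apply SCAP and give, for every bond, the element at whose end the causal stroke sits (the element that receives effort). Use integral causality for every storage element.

#0 |J2
#1 |I1
#2 |J1
#3 |J2
#4 |Sf1
#5 |R1

bond 2 →J1  (Se1: effort source, stroke at far end)
bond 4 →Sf1  (Sf1 fixes flow; stroke at Sf1)
bond 0 →J2  (common-e at J1 fixed by 2)
bond 1 →I1  (common-e at J1 fixed by 2)
bond 5 →R1  (J1 effort already set via bond 2)
bond 3 →J2  (1-jn J2 has f-setter on 4)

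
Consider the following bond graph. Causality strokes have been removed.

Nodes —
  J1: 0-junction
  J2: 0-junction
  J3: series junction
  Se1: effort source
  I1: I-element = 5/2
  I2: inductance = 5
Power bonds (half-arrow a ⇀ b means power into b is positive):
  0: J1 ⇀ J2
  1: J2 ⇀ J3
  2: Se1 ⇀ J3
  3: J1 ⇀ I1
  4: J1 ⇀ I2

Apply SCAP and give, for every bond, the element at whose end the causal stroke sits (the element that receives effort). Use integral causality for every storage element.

#2 |J3  (Se1 (Se) sets effort on bond)
#1 |J2  (J3 needs exactly one f-in)
#0 |J1  (0-jn J2 has e-setter on 1)
#3 |I1  (common-e at J1 fixed by 0)
#4 |I2  (J1 effort already set via bond 0)

bond 0 stroke→J1
bond 1 stroke→J2
bond 2 stroke→J3
bond 3 stroke→I1
bond 4 stroke→I2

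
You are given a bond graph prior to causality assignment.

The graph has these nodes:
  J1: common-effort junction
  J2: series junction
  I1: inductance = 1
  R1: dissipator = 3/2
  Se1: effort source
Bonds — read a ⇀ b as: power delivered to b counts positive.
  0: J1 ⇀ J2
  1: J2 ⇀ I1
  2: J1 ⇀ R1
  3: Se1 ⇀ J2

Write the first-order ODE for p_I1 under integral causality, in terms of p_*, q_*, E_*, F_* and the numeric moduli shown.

dp_I1/dt = E_Se1 - 3*p_I1/2

β3 |J2  (Se1 fixes effort; stroke away)
β1 |I1  (I1 outputs flow p/I1)
β0 |J2  (1-jn J2 has f-setter on 1)
β2 |J1  (only one effort-in slot at J1)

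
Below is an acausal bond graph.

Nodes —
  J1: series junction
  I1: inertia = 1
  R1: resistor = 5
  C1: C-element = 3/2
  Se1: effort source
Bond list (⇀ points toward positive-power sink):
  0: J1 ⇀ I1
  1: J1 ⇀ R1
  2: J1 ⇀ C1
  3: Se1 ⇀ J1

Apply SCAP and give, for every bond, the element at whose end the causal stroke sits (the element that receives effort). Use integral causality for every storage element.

β3 stroke at J1  (source Se1 imposes e)
β0 stroke at I1  (I1 outputs flow p/I1)
β1 stroke at J1  (common-f at J1 fixed by 0)
β2 stroke at J1  (common-f at J1 fixed by 0)

b0 |I1
b1 |J1
b2 |J1
b3 |J1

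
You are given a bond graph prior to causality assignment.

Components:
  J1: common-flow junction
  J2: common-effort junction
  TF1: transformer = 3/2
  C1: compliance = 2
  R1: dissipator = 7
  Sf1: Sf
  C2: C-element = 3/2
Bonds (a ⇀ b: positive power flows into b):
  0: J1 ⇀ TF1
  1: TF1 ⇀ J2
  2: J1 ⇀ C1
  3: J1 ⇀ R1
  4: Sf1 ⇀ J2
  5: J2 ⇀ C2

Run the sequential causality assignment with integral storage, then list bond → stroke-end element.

#0 stroke at J1
#1 stroke at TF1
#2 stroke at J1
#3 stroke at R1
#4 stroke at Sf1
#5 stroke at J2

bond 4 |Sf1  (Sf1 (Sf) sets flow on bond)
bond 2 |J1  (C1 outputs effort q/C1)
bond 5 |J2  (C2 outputs effort q/C2)
bond 1 |TF1  (J2: bond 5 brought effort, rest push out)
bond 0 |J1  (TF1 one-in-one-out from 1)
bond 3 |R1  (only one flow-in slot at J1)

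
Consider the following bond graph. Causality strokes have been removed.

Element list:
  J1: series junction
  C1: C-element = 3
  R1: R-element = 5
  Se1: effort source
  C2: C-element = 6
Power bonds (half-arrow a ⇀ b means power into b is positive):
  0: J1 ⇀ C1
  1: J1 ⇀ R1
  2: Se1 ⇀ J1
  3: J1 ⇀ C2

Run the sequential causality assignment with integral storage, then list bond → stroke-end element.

β0 stroke at J1
β1 stroke at R1
β2 stroke at J1
β3 stroke at J1

bond 2 stroke at J1  (Se1: effort source, stroke at far end)
bond 0 stroke at J1  (C1 outputs effort q/C1)
bond 3 stroke at J1  (C2 outputs effort q/C2)
bond 1 stroke at R1  (J1 needs exactly one f-in)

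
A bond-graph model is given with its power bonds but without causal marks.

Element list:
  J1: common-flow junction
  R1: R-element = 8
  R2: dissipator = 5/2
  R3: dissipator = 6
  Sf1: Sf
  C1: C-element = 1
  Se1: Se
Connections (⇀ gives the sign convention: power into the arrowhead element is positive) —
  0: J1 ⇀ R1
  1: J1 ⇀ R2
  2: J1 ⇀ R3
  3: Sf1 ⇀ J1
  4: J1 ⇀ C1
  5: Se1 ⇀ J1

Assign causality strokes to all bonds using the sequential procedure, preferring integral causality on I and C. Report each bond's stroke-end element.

bond 0 stroke→J1
bond 1 stroke→J1
bond 2 stroke→J1
bond 3 stroke→Sf1
bond 4 stroke→J1
bond 5 stroke→J1

b3 →Sf1  (Sf1 fixes flow; stroke at Sf1)
b5 →J1  (Se1 fixes effort; stroke away)
b0 →J1  (J1: bond 3 brought flow, rest push out)
b1 →J1  (J1: bond 3 brought flow, rest push out)
b2 →J1  (1-jn J1 has f-setter on 3)
b4 →J1  (common-f at J1 fixed by 3)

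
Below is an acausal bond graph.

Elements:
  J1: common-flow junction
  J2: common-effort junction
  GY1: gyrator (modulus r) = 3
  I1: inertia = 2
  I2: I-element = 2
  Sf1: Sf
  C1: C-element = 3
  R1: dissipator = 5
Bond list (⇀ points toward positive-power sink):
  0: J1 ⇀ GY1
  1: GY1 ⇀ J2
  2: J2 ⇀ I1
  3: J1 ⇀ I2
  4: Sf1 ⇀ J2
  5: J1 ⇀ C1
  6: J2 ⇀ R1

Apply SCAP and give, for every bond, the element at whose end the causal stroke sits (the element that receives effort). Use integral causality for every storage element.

bond 4 stroke→Sf1  (Sf1 fixes flow; stroke at Sf1)
bond 2 stroke→I1  (I1: I, integral causality)
bond 3 stroke→I2  (I2 integral (f out))
bond 0 stroke→J1  (J1 flow already set via bond 3)
bond 5 stroke→J1  (common-f at J1 fixed by 3)
bond 1 stroke→J2  (through GY1, causality inverts; strokes same side of GY1)
bond 6 stroke→R1  (J2 effort already set via bond 1)

b0 →J1
b1 →J2
b2 →I1
b3 →I2
b4 →Sf1
b5 →J1
b6 →R1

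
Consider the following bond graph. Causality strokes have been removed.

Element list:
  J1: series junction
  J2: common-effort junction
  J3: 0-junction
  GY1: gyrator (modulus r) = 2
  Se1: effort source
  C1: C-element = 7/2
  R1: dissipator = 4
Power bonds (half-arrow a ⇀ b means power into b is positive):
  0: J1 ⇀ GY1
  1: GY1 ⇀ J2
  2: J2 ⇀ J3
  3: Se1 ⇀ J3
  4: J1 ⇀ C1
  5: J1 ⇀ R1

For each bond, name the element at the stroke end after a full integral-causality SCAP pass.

b3 stroke at J3  (source Se1 imposes e)
b2 stroke at J2  (J3 effort already set via bond 3)
b1 stroke at GY1  (J2: bond 2 brought effort, rest push out)
b0 stroke at GY1  (GY1 both-in/both-out from 1)
b4 stroke at J1  (J1: bond 0 brought flow, rest push out)
b5 stroke at J1  (J1: bond 0 brought flow, rest push out)

#0 stroke→GY1
#1 stroke→GY1
#2 stroke→J2
#3 stroke→J3
#4 stroke→J1
#5 stroke→J1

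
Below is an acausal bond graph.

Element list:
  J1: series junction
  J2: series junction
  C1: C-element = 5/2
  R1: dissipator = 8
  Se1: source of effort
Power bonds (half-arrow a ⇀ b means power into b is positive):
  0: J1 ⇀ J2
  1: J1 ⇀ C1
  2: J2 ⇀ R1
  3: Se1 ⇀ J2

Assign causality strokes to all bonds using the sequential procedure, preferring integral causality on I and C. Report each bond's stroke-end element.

β3 stroke at J2  (source Se1 imposes e)
β1 stroke at J1  (C1 outputs effort q/C1)
β0 stroke at J2  (J1: last free bond brings flow in)
β2 stroke at R1  (J2: last free bond brings flow in)

β0 |J2
β1 |J1
β2 |R1
β3 |J2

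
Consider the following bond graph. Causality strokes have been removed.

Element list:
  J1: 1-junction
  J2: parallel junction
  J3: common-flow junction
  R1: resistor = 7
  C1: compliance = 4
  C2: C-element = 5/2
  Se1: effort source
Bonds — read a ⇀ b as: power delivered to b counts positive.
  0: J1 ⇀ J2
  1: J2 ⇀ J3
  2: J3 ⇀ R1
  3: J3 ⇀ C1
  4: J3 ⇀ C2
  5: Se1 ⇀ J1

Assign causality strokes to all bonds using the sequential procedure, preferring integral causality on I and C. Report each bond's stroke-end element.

#0 stroke→J2
#1 stroke→J3
#2 stroke→R1
#3 stroke→J3
#4 stroke→J3
#5 stroke→J1

β5 stroke at J1  (Se1: effort source, stroke at far end)
β0 stroke at J2  (only one flow-in slot at J1)
β1 stroke at J3  (J2: bond 0 brought effort, rest push out)
β3 stroke at J3  (C1 outputs effort q/C1)
β4 stroke at J3  (C2: C, integral causality)
β2 stroke at R1  (closing 1-jn rule on J3)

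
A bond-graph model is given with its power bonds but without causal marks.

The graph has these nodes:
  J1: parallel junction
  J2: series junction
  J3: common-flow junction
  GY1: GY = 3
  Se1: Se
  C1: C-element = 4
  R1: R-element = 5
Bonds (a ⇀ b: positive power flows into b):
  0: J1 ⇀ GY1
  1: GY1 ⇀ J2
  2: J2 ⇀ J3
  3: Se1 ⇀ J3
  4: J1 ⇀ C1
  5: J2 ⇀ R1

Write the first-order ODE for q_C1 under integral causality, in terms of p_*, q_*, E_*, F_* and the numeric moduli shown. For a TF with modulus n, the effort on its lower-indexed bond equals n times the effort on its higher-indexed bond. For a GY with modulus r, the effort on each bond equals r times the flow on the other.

b3 stroke→J3  (Se1: effort source, stroke at far end)
b2 stroke→J2  (J3: last free bond brings flow in)
b4 stroke→J1  (C1 outputs effort q/C1)
b0 stroke→GY1  (0-jn J1 has e-setter on 4)
b1 stroke→GY1  (through GY1, causality inverts; strokes same side of GY1)
b5 stroke→J2  (1-jn J2 has f-setter on 1)

dq_C1/dt = E_Se1/3 - 5*q_C1/36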